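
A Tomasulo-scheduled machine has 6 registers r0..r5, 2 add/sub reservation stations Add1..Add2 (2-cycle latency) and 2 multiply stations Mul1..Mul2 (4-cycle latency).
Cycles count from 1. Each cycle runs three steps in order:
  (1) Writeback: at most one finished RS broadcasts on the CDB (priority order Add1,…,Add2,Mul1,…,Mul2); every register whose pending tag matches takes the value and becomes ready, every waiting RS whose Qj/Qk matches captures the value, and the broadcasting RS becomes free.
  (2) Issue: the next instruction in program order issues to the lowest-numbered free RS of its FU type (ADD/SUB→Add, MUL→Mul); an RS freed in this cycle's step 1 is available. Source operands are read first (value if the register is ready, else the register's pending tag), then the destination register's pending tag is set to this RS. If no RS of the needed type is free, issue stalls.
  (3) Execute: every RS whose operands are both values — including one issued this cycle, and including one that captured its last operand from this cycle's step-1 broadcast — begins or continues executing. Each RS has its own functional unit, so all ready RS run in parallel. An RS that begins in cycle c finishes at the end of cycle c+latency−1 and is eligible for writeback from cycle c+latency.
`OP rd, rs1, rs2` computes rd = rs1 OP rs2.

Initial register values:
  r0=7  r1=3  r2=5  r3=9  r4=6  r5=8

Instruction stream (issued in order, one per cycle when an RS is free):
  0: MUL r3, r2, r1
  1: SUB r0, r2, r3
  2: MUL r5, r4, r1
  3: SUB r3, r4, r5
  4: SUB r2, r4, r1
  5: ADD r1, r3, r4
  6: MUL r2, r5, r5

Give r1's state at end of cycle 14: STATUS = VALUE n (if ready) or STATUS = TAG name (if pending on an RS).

STATUS = VALUE -6

c1: issue MUL r3<-Mul1 | r0:7,r1:3,r2:5,r3:Mul1,r4:6,r5:8
c2: issue SUB r0<-Add1 | r0:Add1,r1:3,r2:5,r3:Mul1,r4:6,r5:8
c3: issue MUL r5<-Mul2 | r0:Add1,r1:3,r2:5,r3:Mul1,r4:6,r5:Mul2
c4: issue SUB r3<-Add2 | r0:Add1,r1:3,r2:5,r3:Add2,r4:6,r5:Mul2
c5: CDB Mul1=15; stall | r0:Add1,r1:3,r2:5,r3:Add2,r4:6,r5:Mul2
c6: stall | r0:Add1,r1:3,r2:5,r3:Add2,r4:6,r5:Mul2
c7: CDB Add1=-10; issue SUB r2<-Add1 | r0:-10,r1:3,r2:Add1,r3:Add2,r4:6,r5:Mul2
c8: CDB Mul2=18; stall | r0:-10,r1:3,r2:Add1,r3:Add2,r4:6,r5:18
c9: CDB Add1=3; issue ADD r1<-Add1 | r0:-10,r1:Add1,r2:3,r3:Add2,r4:6,r5:18
c10: CDB Add2=-12; issue MUL r2<-Mul1 | r0:-10,r1:Add1,r2:Mul1,r3:-12,r4:6,r5:18
c11: - | r0:-10,r1:Add1,r2:Mul1,r3:-12,r4:6,r5:18
c12: CDB Add1=-6 | r0:-10,r1:-6,r2:Mul1,r3:-12,r4:6,r5:18
c13: - | r0:-10,r1:-6,r2:Mul1,r3:-12,r4:6,r5:18
c14: CDB Mul1=324 | r0:-10,r1:-6,r2:324,r3:-12,r4:6,r5:18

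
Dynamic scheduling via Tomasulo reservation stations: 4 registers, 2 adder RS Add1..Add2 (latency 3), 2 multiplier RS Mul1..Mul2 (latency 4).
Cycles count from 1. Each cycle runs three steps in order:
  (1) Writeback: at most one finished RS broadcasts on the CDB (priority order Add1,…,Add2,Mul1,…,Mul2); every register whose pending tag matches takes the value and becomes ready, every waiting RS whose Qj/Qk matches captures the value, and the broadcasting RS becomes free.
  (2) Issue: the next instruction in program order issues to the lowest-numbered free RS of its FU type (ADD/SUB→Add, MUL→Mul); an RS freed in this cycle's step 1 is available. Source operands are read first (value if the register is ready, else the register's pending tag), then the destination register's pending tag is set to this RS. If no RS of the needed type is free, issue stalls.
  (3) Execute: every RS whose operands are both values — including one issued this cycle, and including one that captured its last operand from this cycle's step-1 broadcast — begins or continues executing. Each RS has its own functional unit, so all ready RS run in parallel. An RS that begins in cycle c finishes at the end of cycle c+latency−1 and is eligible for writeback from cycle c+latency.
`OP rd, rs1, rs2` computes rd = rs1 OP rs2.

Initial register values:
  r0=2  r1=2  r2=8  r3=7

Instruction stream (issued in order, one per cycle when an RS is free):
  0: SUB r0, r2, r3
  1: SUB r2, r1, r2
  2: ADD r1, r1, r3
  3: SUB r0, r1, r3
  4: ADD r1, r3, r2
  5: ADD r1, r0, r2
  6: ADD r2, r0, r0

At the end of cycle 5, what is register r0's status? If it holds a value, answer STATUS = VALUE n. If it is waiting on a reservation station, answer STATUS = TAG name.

STATUS = TAG Add2

  c1: issue SUB r0<-Add1  regs: r0:Add1,r1:2,r2:8,r3:7
  c2: issue SUB r2<-Add2  regs: r0:Add1,r1:2,r2:Add2,r3:7
  c3: stall  regs: r0:Add1,r1:2,r2:Add2,r3:7
  c4: CDB Add1=1; issue ADD r1<-Add1  regs: r0:1,r1:Add1,r2:Add2,r3:7
  c5: CDB Add2=-6; issue SUB r0<-Add2  regs: r0:Add2,r1:Add1,r2:-6,r3:7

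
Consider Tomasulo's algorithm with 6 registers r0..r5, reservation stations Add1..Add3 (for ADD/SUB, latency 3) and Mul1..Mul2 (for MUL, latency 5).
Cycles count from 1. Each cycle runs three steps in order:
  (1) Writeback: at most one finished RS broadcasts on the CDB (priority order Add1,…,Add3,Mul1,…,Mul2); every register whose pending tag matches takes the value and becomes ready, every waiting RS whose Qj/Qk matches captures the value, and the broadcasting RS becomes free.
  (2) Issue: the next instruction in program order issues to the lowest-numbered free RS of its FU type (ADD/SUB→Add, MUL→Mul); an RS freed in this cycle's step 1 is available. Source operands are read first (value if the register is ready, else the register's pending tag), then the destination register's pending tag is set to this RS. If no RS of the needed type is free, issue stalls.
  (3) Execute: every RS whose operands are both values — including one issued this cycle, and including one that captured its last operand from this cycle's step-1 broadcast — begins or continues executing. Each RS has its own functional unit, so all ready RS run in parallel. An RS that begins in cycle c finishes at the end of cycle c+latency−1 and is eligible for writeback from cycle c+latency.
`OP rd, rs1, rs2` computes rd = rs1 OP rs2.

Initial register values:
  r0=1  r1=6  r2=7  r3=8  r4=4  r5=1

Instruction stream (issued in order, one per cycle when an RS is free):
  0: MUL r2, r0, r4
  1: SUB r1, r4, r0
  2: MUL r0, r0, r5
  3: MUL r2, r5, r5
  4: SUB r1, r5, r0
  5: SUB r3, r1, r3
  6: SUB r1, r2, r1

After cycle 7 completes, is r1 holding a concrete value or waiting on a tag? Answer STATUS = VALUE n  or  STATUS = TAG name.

c1: issue MUL r2<-Mul1 | r0:1,r1:6,r2:Mul1,r3:8,r4:4,r5:1
c2: issue SUB r1<-Add1 | r0:1,r1:Add1,r2:Mul1,r3:8,r4:4,r5:1
c3: issue MUL r0<-Mul2 | r0:Mul2,r1:Add1,r2:Mul1,r3:8,r4:4,r5:1
c4: stall | r0:Mul2,r1:Add1,r2:Mul1,r3:8,r4:4,r5:1
c5: CDB Add1=3; stall | r0:Mul2,r1:3,r2:Mul1,r3:8,r4:4,r5:1
c6: CDB Mul1=4; issue MUL r2<-Mul1 | r0:Mul2,r1:3,r2:Mul1,r3:8,r4:4,r5:1
c7: issue SUB r1<-Add1 | r0:Mul2,r1:Add1,r2:Mul1,r3:8,r4:4,r5:1

STATUS = TAG Add1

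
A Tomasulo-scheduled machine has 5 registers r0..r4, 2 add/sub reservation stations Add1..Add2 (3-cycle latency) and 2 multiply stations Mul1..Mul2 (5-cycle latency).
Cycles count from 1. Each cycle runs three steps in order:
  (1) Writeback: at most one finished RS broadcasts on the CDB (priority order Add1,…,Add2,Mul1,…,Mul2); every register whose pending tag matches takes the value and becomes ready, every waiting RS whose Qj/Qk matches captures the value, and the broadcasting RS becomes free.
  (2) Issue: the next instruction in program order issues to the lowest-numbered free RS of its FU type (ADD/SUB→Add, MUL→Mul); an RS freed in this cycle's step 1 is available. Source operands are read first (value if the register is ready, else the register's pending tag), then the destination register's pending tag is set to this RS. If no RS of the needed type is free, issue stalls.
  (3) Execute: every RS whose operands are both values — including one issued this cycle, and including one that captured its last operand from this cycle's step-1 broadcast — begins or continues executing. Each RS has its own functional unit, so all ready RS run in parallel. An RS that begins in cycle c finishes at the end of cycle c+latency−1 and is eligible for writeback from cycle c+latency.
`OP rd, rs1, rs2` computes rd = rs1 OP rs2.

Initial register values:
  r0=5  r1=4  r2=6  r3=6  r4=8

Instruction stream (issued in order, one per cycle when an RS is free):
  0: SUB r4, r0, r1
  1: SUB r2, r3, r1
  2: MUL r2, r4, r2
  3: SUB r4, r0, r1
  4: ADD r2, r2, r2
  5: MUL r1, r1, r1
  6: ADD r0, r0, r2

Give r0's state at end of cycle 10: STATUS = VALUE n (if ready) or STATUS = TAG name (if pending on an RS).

cycle 1: issue SUB r4<-Add1 // r0:5,r1:4,r2:6,r3:6,r4:Add1
cycle 2: issue SUB r2<-Add2 // r0:5,r1:4,r2:Add2,r3:6,r4:Add1
cycle 3: issue MUL r2<-Mul1 // r0:5,r1:4,r2:Mul1,r3:6,r4:Add1
cycle 4: CDB Add1=1; issue SUB r4<-Add1 // r0:5,r1:4,r2:Mul1,r3:6,r4:Add1
cycle 5: CDB Add2=2; issue ADD r2<-Add2 // r0:5,r1:4,r2:Add2,r3:6,r4:Add1
cycle 6: issue MUL r1<-Mul2 // r0:5,r1:Mul2,r2:Add2,r3:6,r4:Add1
cycle 7: CDB Add1=1; issue ADD r0<-Add1 // r0:Add1,r1:Mul2,r2:Add2,r3:6,r4:1
cycle 8: - // r0:Add1,r1:Mul2,r2:Add2,r3:6,r4:1
cycle 9: - // r0:Add1,r1:Mul2,r2:Add2,r3:6,r4:1
cycle 10: CDB Mul1=2 // r0:Add1,r1:Mul2,r2:Add2,r3:6,r4:1

STATUS = TAG Add1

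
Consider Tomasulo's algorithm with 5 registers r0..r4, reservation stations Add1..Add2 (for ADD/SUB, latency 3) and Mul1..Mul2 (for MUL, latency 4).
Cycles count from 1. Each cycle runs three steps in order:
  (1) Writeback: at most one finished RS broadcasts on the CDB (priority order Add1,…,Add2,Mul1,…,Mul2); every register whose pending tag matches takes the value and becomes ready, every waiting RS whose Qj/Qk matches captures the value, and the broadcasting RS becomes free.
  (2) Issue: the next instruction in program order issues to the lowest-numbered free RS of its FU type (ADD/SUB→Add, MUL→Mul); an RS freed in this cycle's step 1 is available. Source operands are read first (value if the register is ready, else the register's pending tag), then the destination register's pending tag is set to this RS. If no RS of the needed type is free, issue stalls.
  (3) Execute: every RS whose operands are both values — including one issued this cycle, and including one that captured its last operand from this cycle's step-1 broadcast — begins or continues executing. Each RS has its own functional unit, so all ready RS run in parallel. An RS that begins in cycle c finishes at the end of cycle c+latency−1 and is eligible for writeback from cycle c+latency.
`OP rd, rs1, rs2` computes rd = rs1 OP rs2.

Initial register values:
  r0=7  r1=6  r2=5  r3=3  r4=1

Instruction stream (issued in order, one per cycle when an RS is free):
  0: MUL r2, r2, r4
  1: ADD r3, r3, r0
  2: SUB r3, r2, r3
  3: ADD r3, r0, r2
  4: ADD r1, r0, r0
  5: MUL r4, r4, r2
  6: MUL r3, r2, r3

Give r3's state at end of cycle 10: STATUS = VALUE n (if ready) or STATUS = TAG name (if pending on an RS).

c1: issue MUL r2<-Mul1 | r0:7,r1:6,r2:Mul1,r3:3,r4:1
c2: issue ADD r3<-Add1 | r0:7,r1:6,r2:Mul1,r3:Add1,r4:1
c3: issue SUB r3<-Add2 | r0:7,r1:6,r2:Mul1,r3:Add2,r4:1
c4: stall | r0:7,r1:6,r2:Mul1,r3:Add2,r4:1
c5: CDB Add1=10; issue ADD r3<-Add1 | r0:7,r1:6,r2:Mul1,r3:Add1,r4:1
c6: CDB Mul1=5; stall | r0:7,r1:6,r2:5,r3:Add1,r4:1
c7: stall | r0:7,r1:6,r2:5,r3:Add1,r4:1
c8: stall | r0:7,r1:6,r2:5,r3:Add1,r4:1
c9: CDB Add1=12; issue ADD r1<-Add1 | r0:7,r1:Add1,r2:5,r3:12,r4:1
c10: CDB Add2=-5; issue MUL r4<-Mul1 | r0:7,r1:Add1,r2:5,r3:12,r4:Mul1

STATUS = VALUE 12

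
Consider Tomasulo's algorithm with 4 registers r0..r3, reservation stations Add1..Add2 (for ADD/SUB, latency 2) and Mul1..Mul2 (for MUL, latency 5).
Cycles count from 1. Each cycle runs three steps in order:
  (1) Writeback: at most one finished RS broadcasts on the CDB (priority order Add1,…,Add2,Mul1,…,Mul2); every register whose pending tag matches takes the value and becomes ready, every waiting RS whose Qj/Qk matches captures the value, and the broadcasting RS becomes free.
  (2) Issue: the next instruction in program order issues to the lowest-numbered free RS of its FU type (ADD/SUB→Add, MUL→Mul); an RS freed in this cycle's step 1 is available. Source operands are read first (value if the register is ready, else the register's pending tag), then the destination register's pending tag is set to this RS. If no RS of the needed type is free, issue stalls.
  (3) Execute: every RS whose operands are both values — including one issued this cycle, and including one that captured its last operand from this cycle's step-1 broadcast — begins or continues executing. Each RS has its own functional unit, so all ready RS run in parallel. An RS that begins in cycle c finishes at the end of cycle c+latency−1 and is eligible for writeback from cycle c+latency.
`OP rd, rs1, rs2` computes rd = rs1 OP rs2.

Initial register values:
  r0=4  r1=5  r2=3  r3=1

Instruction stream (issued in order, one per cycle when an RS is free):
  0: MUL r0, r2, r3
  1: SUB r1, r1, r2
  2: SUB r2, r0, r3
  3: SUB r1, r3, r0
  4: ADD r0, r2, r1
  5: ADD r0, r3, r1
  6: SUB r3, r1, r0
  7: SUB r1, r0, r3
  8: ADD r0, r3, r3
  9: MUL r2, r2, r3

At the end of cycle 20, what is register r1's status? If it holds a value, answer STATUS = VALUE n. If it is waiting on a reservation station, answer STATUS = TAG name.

STATUS = VALUE 0

c1: issue MUL r0<-Mul1 | r0:Mul1,r1:5,r2:3,r3:1
c2: issue SUB r1<-Add1 | r0:Mul1,r1:Add1,r2:3,r3:1
c3: issue SUB r2<-Add2 | r0:Mul1,r1:Add1,r2:Add2,r3:1
c4: CDB Add1=2; issue SUB r1<-Add1 | r0:Mul1,r1:Add1,r2:Add2,r3:1
c5: stall | r0:Mul1,r1:Add1,r2:Add2,r3:1
c6: CDB Mul1=3; stall | r0:3,r1:Add1,r2:Add2,r3:1
c7: stall | r0:3,r1:Add1,r2:Add2,r3:1
c8: CDB Add1=-2; issue ADD r0<-Add1 | r0:Add1,r1:-2,r2:Add2,r3:1
c9: CDB Add2=2; issue ADD r0<-Add2 | r0:Add2,r1:-2,r2:2,r3:1
c10: stall | r0:Add2,r1:-2,r2:2,r3:1
c11: CDB Add1=0; issue SUB r3<-Add1 | r0:Add2,r1:-2,r2:2,r3:Add1
c12: CDB Add2=-1; issue SUB r1<-Add2 | r0:-1,r1:Add2,r2:2,r3:Add1
c13: stall | r0:-1,r1:Add2,r2:2,r3:Add1
c14: CDB Add1=-1; issue ADD r0<-Add1 | r0:Add1,r1:Add2,r2:2,r3:-1
c15: issue MUL r2<-Mul1 | r0:Add1,r1:Add2,r2:Mul1,r3:-1
c16: CDB Add1=-2 | r0:-2,r1:Add2,r2:Mul1,r3:-1
c17: CDB Add2=0 | r0:-2,r1:0,r2:Mul1,r3:-1
c18: - | r0:-2,r1:0,r2:Mul1,r3:-1
c19: - | r0:-2,r1:0,r2:Mul1,r3:-1
c20: CDB Mul1=-2 | r0:-2,r1:0,r2:-2,r3:-1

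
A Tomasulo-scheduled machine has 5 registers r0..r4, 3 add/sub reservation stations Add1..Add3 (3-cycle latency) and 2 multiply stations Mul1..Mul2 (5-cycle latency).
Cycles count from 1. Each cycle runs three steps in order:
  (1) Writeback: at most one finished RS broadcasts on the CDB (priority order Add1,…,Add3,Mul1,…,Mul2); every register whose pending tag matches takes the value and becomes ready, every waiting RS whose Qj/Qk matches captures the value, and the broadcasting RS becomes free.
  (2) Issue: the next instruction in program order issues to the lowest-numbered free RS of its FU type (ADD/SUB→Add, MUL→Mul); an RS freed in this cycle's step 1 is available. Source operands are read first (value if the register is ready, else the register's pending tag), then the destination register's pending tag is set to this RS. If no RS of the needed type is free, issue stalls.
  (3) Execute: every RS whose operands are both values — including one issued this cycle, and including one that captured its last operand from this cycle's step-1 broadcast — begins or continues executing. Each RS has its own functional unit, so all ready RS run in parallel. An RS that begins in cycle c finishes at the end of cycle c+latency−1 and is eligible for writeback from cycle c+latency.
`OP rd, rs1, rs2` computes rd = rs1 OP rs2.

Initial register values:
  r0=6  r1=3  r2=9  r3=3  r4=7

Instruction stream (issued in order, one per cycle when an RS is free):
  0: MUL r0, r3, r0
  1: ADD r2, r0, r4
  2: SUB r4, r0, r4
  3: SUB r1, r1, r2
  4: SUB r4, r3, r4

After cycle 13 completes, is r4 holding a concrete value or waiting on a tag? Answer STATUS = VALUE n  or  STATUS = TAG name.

STATUS = VALUE -8

  c1: issue MUL r0<-Mul1  regs: r0:Mul1,r1:3,r2:9,r3:3,r4:7
  c2: issue ADD r2<-Add1  regs: r0:Mul1,r1:3,r2:Add1,r3:3,r4:7
  c3: issue SUB r4<-Add2  regs: r0:Mul1,r1:3,r2:Add1,r3:3,r4:Add2
  c4: issue SUB r1<-Add3  regs: r0:Mul1,r1:Add3,r2:Add1,r3:3,r4:Add2
  c5: stall  regs: r0:Mul1,r1:Add3,r2:Add1,r3:3,r4:Add2
  c6: CDB Mul1=18; stall  regs: r0:18,r1:Add3,r2:Add1,r3:3,r4:Add2
  c7: stall  regs: r0:18,r1:Add3,r2:Add1,r3:3,r4:Add2
  c8: stall  regs: r0:18,r1:Add3,r2:Add1,r3:3,r4:Add2
  c9: CDB Add1=25; issue SUB r4<-Add1  regs: r0:18,r1:Add3,r2:25,r3:3,r4:Add1
  c10: CDB Add2=11  regs: r0:18,r1:Add3,r2:25,r3:3,r4:Add1
  c11: -  regs: r0:18,r1:Add3,r2:25,r3:3,r4:Add1
  c12: CDB Add3=-22  regs: r0:18,r1:-22,r2:25,r3:3,r4:Add1
  c13: CDB Add1=-8  regs: r0:18,r1:-22,r2:25,r3:3,r4:-8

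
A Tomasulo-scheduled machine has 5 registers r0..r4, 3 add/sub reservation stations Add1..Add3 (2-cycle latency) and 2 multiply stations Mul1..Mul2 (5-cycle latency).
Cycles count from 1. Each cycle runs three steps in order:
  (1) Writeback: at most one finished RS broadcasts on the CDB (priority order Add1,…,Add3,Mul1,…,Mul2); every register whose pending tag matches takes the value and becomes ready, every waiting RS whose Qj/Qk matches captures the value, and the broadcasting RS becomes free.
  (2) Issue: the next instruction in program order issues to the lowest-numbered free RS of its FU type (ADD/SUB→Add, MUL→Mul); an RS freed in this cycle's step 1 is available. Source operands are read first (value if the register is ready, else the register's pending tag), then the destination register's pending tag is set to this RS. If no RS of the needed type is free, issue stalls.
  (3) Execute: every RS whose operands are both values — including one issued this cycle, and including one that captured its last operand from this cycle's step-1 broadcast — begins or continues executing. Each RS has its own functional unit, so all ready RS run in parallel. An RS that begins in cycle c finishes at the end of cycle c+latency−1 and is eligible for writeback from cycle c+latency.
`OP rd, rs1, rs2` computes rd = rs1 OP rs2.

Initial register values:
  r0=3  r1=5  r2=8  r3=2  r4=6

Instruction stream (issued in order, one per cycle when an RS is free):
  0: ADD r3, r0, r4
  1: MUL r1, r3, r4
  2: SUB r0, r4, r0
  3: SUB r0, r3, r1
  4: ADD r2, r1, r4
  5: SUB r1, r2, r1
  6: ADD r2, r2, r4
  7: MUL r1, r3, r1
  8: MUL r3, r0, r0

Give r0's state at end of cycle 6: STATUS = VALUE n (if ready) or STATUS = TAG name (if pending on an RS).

STATUS = TAG Add2

cycle 1: issue ADD r3<-Add1 // r0:3,r1:5,r2:8,r3:Add1,r4:6
cycle 2: issue MUL r1<-Mul1 // r0:3,r1:Mul1,r2:8,r3:Add1,r4:6
cycle 3: CDB Add1=9; issue SUB r0<-Add1 // r0:Add1,r1:Mul1,r2:8,r3:9,r4:6
cycle 4: issue SUB r0<-Add2 // r0:Add2,r1:Mul1,r2:8,r3:9,r4:6
cycle 5: CDB Add1=3; issue ADD r2<-Add1 // r0:Add2,r1:Mul1,r2:Add1,r3:9,r4:6
cycle 6: issue SUB r1<-Add3 // r0:Add2,r1:Add3,r2:Add1,r3:9,r4:6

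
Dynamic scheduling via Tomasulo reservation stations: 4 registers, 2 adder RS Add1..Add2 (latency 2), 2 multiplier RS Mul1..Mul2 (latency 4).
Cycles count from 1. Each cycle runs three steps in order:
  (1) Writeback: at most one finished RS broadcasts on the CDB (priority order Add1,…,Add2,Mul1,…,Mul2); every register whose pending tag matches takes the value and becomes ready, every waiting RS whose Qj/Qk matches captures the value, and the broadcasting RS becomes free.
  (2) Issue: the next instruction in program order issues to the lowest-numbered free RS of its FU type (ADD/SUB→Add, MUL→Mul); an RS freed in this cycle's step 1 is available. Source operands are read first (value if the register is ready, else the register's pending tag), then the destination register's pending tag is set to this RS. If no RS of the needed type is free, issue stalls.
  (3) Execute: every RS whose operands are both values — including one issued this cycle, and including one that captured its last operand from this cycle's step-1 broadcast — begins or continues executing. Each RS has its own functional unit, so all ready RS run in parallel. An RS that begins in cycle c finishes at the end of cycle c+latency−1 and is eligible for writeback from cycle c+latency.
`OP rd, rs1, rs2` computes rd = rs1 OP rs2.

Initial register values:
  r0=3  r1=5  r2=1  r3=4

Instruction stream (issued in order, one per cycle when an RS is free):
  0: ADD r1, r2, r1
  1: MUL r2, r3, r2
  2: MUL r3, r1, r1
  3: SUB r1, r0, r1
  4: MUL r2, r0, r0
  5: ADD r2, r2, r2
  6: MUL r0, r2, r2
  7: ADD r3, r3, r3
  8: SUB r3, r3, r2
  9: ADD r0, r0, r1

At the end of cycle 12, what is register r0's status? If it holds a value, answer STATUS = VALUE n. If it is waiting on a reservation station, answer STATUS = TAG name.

STATUS = TAG Mul2

  c1: issue ADD r1<-Add1  regs: r0:3,r1:Add1,r2:1,r3:4
  c2: issue MUL r2<-Mul1  regs: r0:3,r1:Add1,r2:Mul1,r3:4
  c3: CDB Add1=6; issue MUL r3<-Mul2  regs: r0:3,r1:6,r2:Mul1,r3:Mul2
  c4: issue SUB r1<-Add1  regs: r0:3,r1:Add1,r2:Mul1,r3:Mul2
  c5: stall  regs: r0:3,r1:Add1,r2:Mul1,r3:Mul2
  c6: CDB Add1=-3; stall  regs: r0:3,r1:-3,r2:Mul1,r3:Mul2
  c7: CDB Mul1=4; issue MUL r2<-Mul1  regs: r0:3,r1:-3,r2:Mul1,r3:Mul2
  c8: CDB Mul2=36; issue ADD r2<-Add1  regs: r0:3,r1:-3,r2:Add1,r3:36
  c9: issue MUL r0<-Mul2  regs: r0:Mul2,r1:-3,r2:Add1,r3:36
  c10: issue ADD r3<-Add2  regs: r0:Mul2,r1:-3,r2:Add1,r3:Add2
  c11: CDB Mul1=9; stall  regs: r0:Mul2,r1:-3,r2:Add1,r3:Add2
  c12: CDB Add2=72; issue SUB r3<-Add2  regs: r0:Mul2,r1:-3,r2:Add1,r3:Add2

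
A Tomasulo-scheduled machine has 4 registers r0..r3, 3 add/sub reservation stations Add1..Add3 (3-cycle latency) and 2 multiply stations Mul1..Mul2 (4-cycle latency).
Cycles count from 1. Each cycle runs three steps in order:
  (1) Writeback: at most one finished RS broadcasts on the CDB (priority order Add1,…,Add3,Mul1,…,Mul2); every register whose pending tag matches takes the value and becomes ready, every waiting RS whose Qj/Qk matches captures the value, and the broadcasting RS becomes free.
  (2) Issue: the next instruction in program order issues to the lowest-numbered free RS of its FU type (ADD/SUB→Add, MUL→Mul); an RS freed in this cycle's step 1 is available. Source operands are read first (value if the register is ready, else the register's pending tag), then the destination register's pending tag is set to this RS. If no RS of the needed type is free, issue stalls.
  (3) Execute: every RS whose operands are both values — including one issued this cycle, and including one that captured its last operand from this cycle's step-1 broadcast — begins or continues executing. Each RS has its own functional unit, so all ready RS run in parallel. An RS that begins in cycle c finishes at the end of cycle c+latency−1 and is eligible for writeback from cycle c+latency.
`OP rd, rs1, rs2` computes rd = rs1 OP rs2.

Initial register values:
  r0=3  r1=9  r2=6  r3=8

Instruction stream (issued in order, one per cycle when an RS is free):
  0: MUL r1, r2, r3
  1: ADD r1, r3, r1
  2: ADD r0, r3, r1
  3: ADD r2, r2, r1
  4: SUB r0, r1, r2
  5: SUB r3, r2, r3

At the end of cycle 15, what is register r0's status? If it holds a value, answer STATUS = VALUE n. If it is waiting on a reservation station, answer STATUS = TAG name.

STATUS = VALUE -6

  c1: issue MUL r1<-Mul1  regs: r0:3,r1:Mul1,r2:6,r3:8
  c2: issue ADD r1<-Add1  regs: r0:3,r1:Add1,r2:6,r3:8
  c3: issue ADD r0<-Add2  regs: r0:Add2,r1:Add1,r2:6,r3:8
  c4: issue ADD r2<-Add3  regs: r0:Add2,r1:Add1,r2:Add3,r3:8
  c5: CDB Mul1=48; stall  regs: r0:Add2,r1:Add1,r2:Add3,r3:8
  c6: stall  regs: r0:Add2,r1:Add1,r2:Add3,r3:8
  c7: stall  regs: r0:Add2,r1:Add1,r2:Add3,r3:8
  c8: CDB Add1=56; issue SUB r0<-Add1  regs: r0:Add1,r1:56,r2:Add3,r3:8
  c9: stall  regs: r0:Add1,r1:56,r2:Add3,r3:8
  c10: stall  regs: r0:Add1,r1:56,r2:Add3,r3:8
  c11: CDB Add2=64; issue SUB r3<-Add2  regs: r0:Add1,r1:56,r2:Add3,r3:Add2
  c12: CDB Add3=62  regs: r0:Add1,r1:56,r2:62,r3:Add2
  c13: -  regs: r0:Add1,r1:56,r2:62,r3:Add2
  c14: -  regs: r0:Add1,r1:56,r2:62,r3:Add2
  c15: CDB Add1=-6  regs: r0:-6,r1:56,r2:62,r3:Add2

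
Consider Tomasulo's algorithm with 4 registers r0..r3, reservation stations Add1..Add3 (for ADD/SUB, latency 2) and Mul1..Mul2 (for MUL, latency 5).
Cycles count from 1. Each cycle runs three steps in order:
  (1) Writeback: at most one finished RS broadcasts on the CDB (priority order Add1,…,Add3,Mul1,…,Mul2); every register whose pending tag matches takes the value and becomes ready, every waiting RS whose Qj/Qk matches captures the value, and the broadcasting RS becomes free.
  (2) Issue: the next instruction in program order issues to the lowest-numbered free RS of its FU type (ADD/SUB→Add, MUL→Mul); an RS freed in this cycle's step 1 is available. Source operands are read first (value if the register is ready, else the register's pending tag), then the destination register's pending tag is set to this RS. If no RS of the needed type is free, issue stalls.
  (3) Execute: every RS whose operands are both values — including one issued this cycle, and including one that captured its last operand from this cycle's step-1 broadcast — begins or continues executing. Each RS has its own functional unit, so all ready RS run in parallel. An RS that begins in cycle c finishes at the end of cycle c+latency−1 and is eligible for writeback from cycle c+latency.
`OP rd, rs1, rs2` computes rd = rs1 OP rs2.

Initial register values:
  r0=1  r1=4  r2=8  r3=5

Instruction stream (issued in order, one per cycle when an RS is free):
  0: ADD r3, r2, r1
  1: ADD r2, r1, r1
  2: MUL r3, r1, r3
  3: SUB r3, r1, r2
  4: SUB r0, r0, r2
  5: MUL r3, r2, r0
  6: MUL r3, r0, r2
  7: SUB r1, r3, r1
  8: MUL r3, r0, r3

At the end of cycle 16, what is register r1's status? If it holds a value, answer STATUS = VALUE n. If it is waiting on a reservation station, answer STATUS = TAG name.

STATUS = VALUE -60

cycle 1: issue ADD r3<-Add1 // r0:1,r1:4,r2:8,r3:Add1
cycle 2: issue ADD r2<-Add2 // r0:1,r1:4,r2:Add2,r3:Add1
cycle 3: CDB Add1=12; issue MUL r3<-Mul1 // r0:1,r1:4,r2:Add2,r3:Mul1
cycle 4: CDB Add2=8; issue SUB r3<-Add1 // r0:1,r1:4,r2:8,r3:Add1
cycle 5: issue SUB r0<-Add2 // r0:Add2,r1:4,r2:8,r3:Add1
cycle 6: CDB Add1=-4; issue MUL r3<-Mul2 // r0:Add2,r1:4,r2:8,r3:Mul2
cycle 7: CDB Add2=-7; stall // r0:-7,r1:4,r2:8,r3:Mul2
cycle 8: CDB Mul1=48; issue MUL r3<-Mul1 // r0:-7,r1:4,r2:8,r3:Mul1
cycle 9: issue SUB r1<-Add1 // r0:-7,r1:Add1,r2:8,r3:Mul1
cycle 10: stall // r0:-7,r1:Add1,r2:8,r3:Mul1
cycle 11: stall // r0:-7,r1:Add1,r2:8,r3:Mul1
cycle 12: CDB Mul2=-56; issue MUL r3<-Mul2 // r0:-7,r1:Add1,r2:8,r3:Mul2
cycle 13: CDB Mul1=-56 // r0:-7,r1:Add1,r2:8,r3:Mul2
cycle 14: - // r0:-7,r1:Add1,r2:8,r3:Mul2
cycle 15: CDB Add1=-60 // r0:-7,r1:-60,r2:8,r3:Mul2
cycle 16: - // r0:-7,r1:-60,r2:8,r3:Mul2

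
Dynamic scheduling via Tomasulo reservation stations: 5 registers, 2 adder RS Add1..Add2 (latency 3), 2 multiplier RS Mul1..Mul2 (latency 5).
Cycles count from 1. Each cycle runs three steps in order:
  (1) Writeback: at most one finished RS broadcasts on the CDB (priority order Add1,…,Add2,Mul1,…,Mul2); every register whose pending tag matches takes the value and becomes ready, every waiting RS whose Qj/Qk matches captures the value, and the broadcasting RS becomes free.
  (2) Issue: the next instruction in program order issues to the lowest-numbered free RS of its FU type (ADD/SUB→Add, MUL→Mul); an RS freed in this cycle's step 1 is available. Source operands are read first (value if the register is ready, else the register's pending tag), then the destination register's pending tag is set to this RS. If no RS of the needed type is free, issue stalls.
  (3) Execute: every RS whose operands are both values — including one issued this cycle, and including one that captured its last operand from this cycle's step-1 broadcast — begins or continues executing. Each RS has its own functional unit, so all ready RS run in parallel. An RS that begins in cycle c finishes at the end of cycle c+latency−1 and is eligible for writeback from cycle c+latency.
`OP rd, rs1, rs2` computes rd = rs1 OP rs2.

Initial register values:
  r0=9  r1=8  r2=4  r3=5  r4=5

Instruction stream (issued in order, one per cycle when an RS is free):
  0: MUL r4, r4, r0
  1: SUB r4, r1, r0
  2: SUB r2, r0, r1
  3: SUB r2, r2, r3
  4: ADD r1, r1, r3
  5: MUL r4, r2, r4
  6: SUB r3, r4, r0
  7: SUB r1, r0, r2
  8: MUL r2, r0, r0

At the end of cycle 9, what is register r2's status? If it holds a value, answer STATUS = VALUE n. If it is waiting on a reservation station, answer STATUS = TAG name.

STATUS = VALUE -4

  c1: issue MUL r4<-Mul1  regs: r0:9,r1:8,r2:4,r3:5,r4:Mul1
  c2: issue SUB r4<-Add1  regs: r0:9,r1:8,r2:4,r3:5,r4:Add1
  c3: issue SUB r2<-Add2  regs: r0:9,r1:8,r2:Add2,r3:5,r4:Add1
  c4: stall  regs: r0:9,r1:8,r2:Add2,r3:5,r4:Add1
  c5: CDB Add1=-1; issue SUB r2<-Add1  regs: r0:9,r1:8,r2:Add1,r3:5,r4:-1
  c6: CDB Add2=1; issue ADD r1<-Add2  regs: r0:9,r1:Add2,r2:Add1,r3:5,r4:-1
  c7: CDB Mul1=45; issue MUL r4<-Mul1  regs: r0:9,r1:Add2,r2:Add1,r3:5,r4:Mul1
  c8: stall  regs: r0:9,r1:Add2,r2:Add1,r3:5,r4:Mul1
  c9: CDB Add1=-4; issue SUB r3<-Add1  regs: r0:9,r1:Add2,r2:-4,r3:Add1,r4:Mul1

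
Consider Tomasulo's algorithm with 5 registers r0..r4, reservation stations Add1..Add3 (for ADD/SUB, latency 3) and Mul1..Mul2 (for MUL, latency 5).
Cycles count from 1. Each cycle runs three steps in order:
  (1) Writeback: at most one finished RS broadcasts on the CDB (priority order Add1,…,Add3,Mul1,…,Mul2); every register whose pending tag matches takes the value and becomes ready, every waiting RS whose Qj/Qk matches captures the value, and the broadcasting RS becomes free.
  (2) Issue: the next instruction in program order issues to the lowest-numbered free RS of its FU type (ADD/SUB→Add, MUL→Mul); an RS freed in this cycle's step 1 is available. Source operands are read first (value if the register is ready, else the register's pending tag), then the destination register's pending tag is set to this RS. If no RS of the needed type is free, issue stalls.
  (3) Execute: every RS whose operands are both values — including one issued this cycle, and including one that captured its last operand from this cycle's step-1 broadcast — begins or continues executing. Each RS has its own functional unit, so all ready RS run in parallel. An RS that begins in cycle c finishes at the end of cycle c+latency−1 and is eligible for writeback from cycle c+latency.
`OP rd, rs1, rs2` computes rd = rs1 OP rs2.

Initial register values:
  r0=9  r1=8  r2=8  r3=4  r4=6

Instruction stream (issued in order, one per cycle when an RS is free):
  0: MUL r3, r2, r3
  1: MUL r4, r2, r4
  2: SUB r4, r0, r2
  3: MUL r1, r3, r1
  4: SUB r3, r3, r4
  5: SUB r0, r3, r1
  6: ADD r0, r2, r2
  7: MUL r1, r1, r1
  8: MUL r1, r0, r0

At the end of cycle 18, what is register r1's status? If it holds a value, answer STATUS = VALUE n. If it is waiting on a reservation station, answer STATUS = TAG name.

c1: issue MUL r3<-Mul1 | r0:9,r1:8,r2:8,r3:Mul1,r4:6
c2: issue MUL r4<-Mul2 | r0:9,r1:8,r2:8,r3:Mul1,r4:Mul2
c3: issue SUB r4<-Add1 | r0:9,r1:8,r2:8,r3:Mul1,r4:Add1
c4: stall | r0:9,r1:8,r2:8,r3:Mul1,r4:Add1
c5: stall | r0:9,r1:8,r2:8,r3:Mul1,r4:Add1
c6: CDB Add1=1; stall | r0:9,r1:8,r2:8,r3:Mul1,r4:1
c7: CDB Mul1=32; issue MUL r1<-Mul1 | r0:9,r1:Mul1,r2:8,r3:32,r4:1
c8: CDB Mul2=48; issue SUB r3<-Add1 | r0:9,r1:Mul1,r2:8,r3:Add1,r4:1
c9: issue SUB r0<-Add2 | r0:Add2,r1:Mul1,r2:8,r3:Add1,r4:1
c10: issue ADD r0<-Add3 | r0:Add3,r1:Mul1,r2:8,r3:Add1,r4:1
c11: CDB Add1=31; issue MUL r1<-Mul2 | r0:Add3,r1:Mul2,r2:8,r3:31,r4:1
c12: CDB Mul1=256; issue MUL r1<-Mul1 | r0:Add3,r1:Mul1,r2:8,r3:31,r4:1
c13: CDB Add3=16 | r0:16,r1:Mul1,r2:8,r3:31,r4:1
c14: - | r0:16,r1:Mul1,r2:8,r3:31,r4:1
c15: CDB Add2=-225 | r0:16,r1:Mul1,r2:8,r3:31,r4:1
c16: - | r0:16,r1:Mul1,r2:8,r3:31,r4:1
c17: CDB Mul2=65536 | r0:16,r1:Mul1,r2:8,r3:31,r4:1
c18: CDB Mul1=256 | r0:16,r1:256,r2:8,r3:31,r4:1

STATUS = VALUE 256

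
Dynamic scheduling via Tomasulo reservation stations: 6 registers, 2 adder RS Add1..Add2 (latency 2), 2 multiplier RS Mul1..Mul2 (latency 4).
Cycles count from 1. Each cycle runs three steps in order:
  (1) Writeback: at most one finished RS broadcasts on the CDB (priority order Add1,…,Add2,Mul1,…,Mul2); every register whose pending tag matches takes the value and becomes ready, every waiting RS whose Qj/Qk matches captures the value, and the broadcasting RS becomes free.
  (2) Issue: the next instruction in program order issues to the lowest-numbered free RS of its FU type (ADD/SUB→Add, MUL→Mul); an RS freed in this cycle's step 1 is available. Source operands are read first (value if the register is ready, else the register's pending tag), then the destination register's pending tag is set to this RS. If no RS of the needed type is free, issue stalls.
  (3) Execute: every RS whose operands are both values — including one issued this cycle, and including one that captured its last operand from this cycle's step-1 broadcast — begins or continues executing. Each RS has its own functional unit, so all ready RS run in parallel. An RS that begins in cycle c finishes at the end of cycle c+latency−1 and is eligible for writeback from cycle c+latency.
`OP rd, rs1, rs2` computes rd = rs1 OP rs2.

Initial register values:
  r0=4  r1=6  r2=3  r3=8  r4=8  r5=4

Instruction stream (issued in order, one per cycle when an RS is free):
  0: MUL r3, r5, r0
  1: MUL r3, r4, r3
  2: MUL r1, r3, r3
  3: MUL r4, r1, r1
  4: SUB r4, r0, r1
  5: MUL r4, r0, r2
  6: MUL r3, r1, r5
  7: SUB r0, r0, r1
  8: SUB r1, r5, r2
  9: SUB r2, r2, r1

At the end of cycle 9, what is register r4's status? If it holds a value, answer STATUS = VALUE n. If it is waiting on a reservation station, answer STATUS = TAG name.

STATUS = TAG Mul2

cycle 1: issue MUL r3<-Mul1 // r0:4,r1:6,r2:3,r3:Mul1,r4:8,r5:4
cycle 2: issue MUL r3<-Mul2 // r0:4,r1:6,r2:3,r3:Mul2,r4:8,r5:4
cycle 3: stall // r0:4,r1:6,r2:3,r3:Mul2,r4:8,r5:4
cycle 4: stall // r0:4,r1:6,r2:3,r3:Mul2,r4:8,r5:4
cycle 5: CDB Mul1=16; issue MUL r1<-Mul1 // r0:4,r1:Mul1,r2:3,r3:Mul2,r4:8,r5:4
cycle 6: stall // r0:4,r1:Mul1,r2:3,r3:Mul2,r4:8,r5:4
cycle 7: stall // r0:4,r1:Mul1,r2:3,r3:Mul2,r4:8,r5:4
cycle 8: stall // r0:4,r1:Mul1,r2:3,r3:Mul2,r4:8,r5:4
cycle 9: CDB Mul2=128; issue MUL r4<-Mul2 // r0:4,r1:Mul1,r2:3,r3:128,r4:Mul2,r5:4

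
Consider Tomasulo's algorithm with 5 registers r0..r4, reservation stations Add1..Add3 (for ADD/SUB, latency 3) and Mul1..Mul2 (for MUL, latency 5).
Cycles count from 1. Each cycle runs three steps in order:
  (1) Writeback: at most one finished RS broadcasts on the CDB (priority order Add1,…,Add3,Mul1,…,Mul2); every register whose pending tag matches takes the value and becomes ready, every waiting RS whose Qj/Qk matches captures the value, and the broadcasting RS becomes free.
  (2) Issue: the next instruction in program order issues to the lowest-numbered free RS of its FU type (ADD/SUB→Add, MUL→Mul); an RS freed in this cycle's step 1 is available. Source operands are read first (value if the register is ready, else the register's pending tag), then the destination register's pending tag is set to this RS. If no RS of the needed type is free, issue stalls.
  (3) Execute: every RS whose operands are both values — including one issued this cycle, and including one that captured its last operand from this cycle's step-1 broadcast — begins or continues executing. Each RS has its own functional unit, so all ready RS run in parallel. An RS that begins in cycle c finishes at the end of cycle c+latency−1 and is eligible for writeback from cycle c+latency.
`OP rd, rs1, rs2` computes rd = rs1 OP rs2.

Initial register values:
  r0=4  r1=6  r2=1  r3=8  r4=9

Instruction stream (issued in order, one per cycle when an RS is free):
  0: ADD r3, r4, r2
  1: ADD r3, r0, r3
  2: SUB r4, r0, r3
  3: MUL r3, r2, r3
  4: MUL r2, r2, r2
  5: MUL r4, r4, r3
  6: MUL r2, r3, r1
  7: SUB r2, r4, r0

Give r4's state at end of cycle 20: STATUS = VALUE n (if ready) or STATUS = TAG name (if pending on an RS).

cycle 1: issue ADD r3<-Add1 // r0:4,r1:6,r2:1,r3:Add1,r4:9
cycle 2: issue ADD r3<-Add2 // r0:4,r1:6,r2:1,r3:Add2,r4:9
cycle 3: issue SUB r4<-Add3 // r0:4,r1:6,r2:1,r3:Add2,r4:Add3
cycle 4: CDB Add1=10; issue MUL r3<-Mul1 // r0:4,r1:6,r2:1,r3:Mul1,r4:Add3
cycle 5: issue MUL r2<-Mul2 // r0:4,r1:6,r2:Mul2,r3:Mul1,r4:Add3
cycle 6: stall // r0:4,r1:6,r2:Mul2,r3:Mul1,r4:Add3
cycle 7: CDB Add2=14; stall // r0:4,r1:6,r2:Mul2,r3:Mul1,r4:Add3
cycle 8: stall // r0:4,r1:6,r2:Mul2,r3:Mul1,r4:Add3
cycle 9: stall // r0:4,r1:6,r2:Mul2,r3:Mul1,r4:Add3
cycle 10: CDB Add3=-10; stall // r0:4,r1:6,r2:Mul2,r3:Mul1,r4:-10
cycle 11: CDB Mul2=1; issue MUL r4<-Mul2 // r0:4,r1:6,r2:1,r3:Mul1,r4:Mul2
cycle 12: CDB Mul1=14; issue MUL r2<-Mul1 // r0:4,r1:6,r2:Mul1,r3:14,r4:Mul2
cycle 13: issue SUB r2<-Add1 // r0:4,r1:6,r2:Add1,r3:14,r4:Mul2
cycle 14: - // r0:4,r1:6,r2:Add1,r3:14,r4:Mul2
cycle 15: - // r0:4,r1:6,r2:Add1,r3:14,r4:Mul2
cycle 16: - // r0:4,r1:6,r2:Add1,r3:14,r4:Mul2
cycle 17: CDB Mul1=84 // r0:4,r1:6,r2:Add1,r3:14,r4:Mul2
cycle 18: CDB Mul2=-140 // r0:4,r1:6,r2:Add1,r3:14,r4:-140
cycle 19: - // r0:4,r1:6,r2:Add1,r3:14,r4:-140
cycle 20: - // r0:4,r1:6,r2:Add1,r3:14,r4:-140

STATUS = VALUE -140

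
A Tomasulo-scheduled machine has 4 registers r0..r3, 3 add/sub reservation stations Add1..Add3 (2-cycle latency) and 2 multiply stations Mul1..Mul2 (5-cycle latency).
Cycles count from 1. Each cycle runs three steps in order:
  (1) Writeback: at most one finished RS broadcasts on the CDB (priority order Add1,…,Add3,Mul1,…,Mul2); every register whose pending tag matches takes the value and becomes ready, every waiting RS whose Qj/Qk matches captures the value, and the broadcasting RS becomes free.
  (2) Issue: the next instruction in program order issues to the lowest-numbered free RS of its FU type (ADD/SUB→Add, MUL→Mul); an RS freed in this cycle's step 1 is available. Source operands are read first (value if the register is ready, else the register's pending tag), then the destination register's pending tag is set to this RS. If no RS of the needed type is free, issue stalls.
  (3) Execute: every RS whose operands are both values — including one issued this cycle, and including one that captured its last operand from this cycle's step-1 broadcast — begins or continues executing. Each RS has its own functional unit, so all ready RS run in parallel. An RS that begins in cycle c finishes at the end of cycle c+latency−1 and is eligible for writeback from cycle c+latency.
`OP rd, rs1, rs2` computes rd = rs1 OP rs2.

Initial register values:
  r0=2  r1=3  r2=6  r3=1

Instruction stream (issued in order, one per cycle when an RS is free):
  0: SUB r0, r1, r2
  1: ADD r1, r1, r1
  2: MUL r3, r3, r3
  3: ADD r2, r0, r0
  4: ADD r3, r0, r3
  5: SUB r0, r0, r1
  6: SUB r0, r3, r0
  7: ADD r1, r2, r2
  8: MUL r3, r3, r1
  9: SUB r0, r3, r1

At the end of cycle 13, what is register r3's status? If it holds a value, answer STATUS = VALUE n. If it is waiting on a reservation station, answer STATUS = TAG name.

STATUS = TAG Mul1

cycle 1: issue SUB r0<-Add1 // r0:Add1,r1:3,r2:6,r3:1
cycle 2: issue ADD r1<-Add2 // r0:Add1,r1:Add2,r2:6,r3:1
cycle 3: CDB Add1=-3; issue MUL r3<-Mul1 // r0:-3,r1:Add2,r2:6,r3:Mul1
cycle 4: CDB Add2=6; issue ADD r2<-Add1 // r0:-3,r1:6,r2:Add1,r3:Mul1
cycle 5: issue ADD r3<-Add2 // r0:-3,r1:6,r2:Add1,r3:Add2
cycle 6: CDB Add1=-6; issue SUB r0<-Add1 // r0:Add1,r1:6,r2:-6,r3:Add2
cycle 7: issue SUB r0<-Add3 // r0:Add3,r1:6,r2:-6,r3:Add2
cycle 8: CDB Add1=-9; issue ADD r1<-Add1 // r0:Add3,r1:Add1,r2:-6,r3:Add2
cycle 9: CDB Mul1=1; issue MUL r3<-Mul1 // r0:Add3,r1:Add1,r2:-6,r3:Mul1
cycle 10: CDB Add1=-12; issue SUB r0<-Add1 // r0:Add1,r1:-12,r2:-6,r3:Mul1
cycle 11: CDB Add2=-2 // r0:Add1,r1:-12,r2:-6,r3:Mul1
cycle 12: - // r0:Add1,r1:-12,r2:-6,r3:Mul1
cycle 13: CDB Add3=7 // r0:Add1,r1:-12,r2:-6,r3:Mul1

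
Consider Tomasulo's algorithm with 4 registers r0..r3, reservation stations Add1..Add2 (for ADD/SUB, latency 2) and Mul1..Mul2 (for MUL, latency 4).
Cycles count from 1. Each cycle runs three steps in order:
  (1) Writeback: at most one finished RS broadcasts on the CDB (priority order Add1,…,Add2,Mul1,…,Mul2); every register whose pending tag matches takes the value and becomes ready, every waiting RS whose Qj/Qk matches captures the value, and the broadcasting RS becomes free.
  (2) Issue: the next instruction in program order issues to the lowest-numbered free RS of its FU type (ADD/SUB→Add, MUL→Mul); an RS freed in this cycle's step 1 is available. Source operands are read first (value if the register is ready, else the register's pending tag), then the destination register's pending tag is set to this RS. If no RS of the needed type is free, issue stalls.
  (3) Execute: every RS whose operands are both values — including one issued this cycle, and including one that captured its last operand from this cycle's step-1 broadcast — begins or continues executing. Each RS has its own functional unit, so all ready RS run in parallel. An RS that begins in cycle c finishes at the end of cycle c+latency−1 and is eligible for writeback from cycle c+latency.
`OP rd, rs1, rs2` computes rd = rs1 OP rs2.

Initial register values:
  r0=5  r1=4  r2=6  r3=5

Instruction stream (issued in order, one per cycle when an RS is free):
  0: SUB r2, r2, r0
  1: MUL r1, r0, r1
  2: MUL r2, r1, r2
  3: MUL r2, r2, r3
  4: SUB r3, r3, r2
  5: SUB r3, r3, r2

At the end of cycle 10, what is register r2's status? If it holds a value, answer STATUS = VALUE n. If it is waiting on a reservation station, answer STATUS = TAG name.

cycle 1: issue SUB r2<-Add1 // r0:5,r1:4,r2:Add1,r3:5
cycle 2: issue MUL r1<-Mul1 // r0:5,r1:Mul1,r2:Add1,r3:5
cycle 3: CDB Add1=1; issue MUL r2<-Mul2 // r0:5,r1:Mul1,r2:Mul2,r3:5
cycle 4: stall // r0:5,r1:Mul1,r2:Mul2,r3:5
cycle 5: stall // r0:5,r1:Mul1,r2:Mul2,r3:5
cycle 6: CDB Mul1=20; issue MUL r2<-Mul1 // r0:5,r1:20,r2:Mul1,r3:5
cycle 7: issue SUB r3<-Add1 // r0:5,r1:20,r2:Mul1,r3:Add1
cycle 8: issue SUB r3<-Add2 // r0:5,r1:20,r2:Mul1,r3:Add2
cycle 9: - // r0:5,r1:20,r2:Mul1,r3:Add2
cycle 10: CDB Mul2=20 // r0:5,r1:20,r2:Mul1,r3:Add2

STATUS = TAG Mul1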